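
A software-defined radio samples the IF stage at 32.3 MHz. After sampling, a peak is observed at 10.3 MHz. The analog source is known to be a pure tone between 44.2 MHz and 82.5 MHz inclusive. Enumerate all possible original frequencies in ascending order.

54.3 MHz, 74.9 MHz

Frequencies that alias to 10.3 MHz are k·fs ± 10.3 MHz for integer k ≥ 0.
k=0: 10.3 MHz.
k=1: 22 MHz, 42.6 MHz.
k=2: 54.3 MHz, 74.9 MHz.
k=3: 86.6 MHz, 107.2 MHz.
Within [44.2 MHz, 82.5 MHz]: 54.3 MHz, 74.9 MHz.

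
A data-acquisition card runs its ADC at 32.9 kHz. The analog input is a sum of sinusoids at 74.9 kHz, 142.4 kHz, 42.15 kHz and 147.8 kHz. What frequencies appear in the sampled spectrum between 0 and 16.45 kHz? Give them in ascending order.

fs/2 = 16.45 kHz.
74.9 kHz mod fs = 9.1 kHz.
9.1 kHz ≤ fs/2 = 16.45 kHz, appears at 9.1 kHz.
142.4 kHz mod fs = 10.8 kHz.
10.8 kHz ≤ fs/2 = 16.45 kHz, appears at 10.8 kHz.
42.15 kHz mod fs = 9.25 kHz.
9.25 kHz ≤ fs/2 = 16.45 kHz, appears at 9.25 kHz.
147.8 kHz mod fs = 16.2 kHz.
16.2 kHz ≤ fs/2 = 16.45 kHz, appears at 16.2 kHz.
Distinct values: {9.1 kHz, 9.25 kHz, 10.8 kHz, 16.2 kHz}.

9.1 kHz, 9.25 kHz, 10.8 kHz, 16.2 kHz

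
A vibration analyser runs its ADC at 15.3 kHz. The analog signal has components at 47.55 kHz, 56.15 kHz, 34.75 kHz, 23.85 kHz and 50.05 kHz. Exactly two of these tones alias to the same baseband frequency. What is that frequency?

4.15 kHz

fs/2 = 7.65 kHz.
47.55 kHz mod fs = 1.65 kHz.
1.65 kHz ≤ fs/2 = 7.65 kHz, appears at 1.65 kHz.
56.15 kHz mod fs = 10.25 kHz.
10.25 kHz > fs/2 = 7.65 kHz, folds to fs − 10.25 kHz = 5.05 kHz.
34.75 kHz mod fs = 4.15 kHz.
4.15 kHz ≤ fs/2 = 7.65 kHz, appears at 4.15 kHz.
23.85 kHz mod fs = 8.55 kHz.
8.55 kHz > fs/2 = 7.65 kHz, folds to fs − 8.55 kHz = 6.75 kHz.
50.05 kHz mod fs = 4.15 kHz.
4.15 kHz ≤ fs/2 = 7.65 kHz, appears at 4.15 kHz.
34.75 kHz and 50.05 kHz both map to 4.15 kHz.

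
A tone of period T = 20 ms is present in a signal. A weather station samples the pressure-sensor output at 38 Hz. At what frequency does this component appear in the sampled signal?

12 Hz

T = 20 ms → f = 1/T = 50 Hz.
50 Hz mod fs = 12 Hz.
12 Hz ≤ fs/2 = 19 Hz, appears at 12 Hz.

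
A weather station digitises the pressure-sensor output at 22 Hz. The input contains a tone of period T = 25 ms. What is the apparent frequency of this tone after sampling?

T = 25 ms → f = 1/T = 40 Hz.
40 Hz mod fs = 18 Hz.
18 Hz > fs/2 = 11 Hz, folds to fs − 18 Hz = 4 Hz.

4 Hz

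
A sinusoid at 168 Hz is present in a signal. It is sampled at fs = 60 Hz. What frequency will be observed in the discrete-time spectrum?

12 Hz

168 Hz mod fs = 48 Hz.
48 Hz > fs/2 = 30 Hz, folds to fs − 48 Hz = 12 Hz.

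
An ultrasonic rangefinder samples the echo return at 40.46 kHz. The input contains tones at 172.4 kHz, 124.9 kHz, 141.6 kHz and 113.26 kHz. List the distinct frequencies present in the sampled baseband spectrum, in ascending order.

3.52 kHz, 8.12 kHz, 10.56 kHz, 20.22 kHz

fs/2 = 20.23 kHz.
172.4 kHz mod fs = 10.56 kHz.
10.56 kHz ≤ fs/2 = 20.23 kHz, appears at 10.56 kHz.
124.9 kHz mod fs = 3.52 kHz.
3.52 kHz ≤ fs/2 = 20.23 kHz, appears at 3.52 kHz.
141.6 kHz mod fs = 20.22 kHz.
20.22 kHz ≤ fs/2 = 20.23 kHz, appears at 20.22 kHz.
113.26 kHz mod fs = 32.34 kHz.
32.34 kHz > fs/2 = 20.23 kHz, folds to fs − 32.34 kHz = 8.12 kHz.
Distinct values: {3.52 kHz, 8.12 kHz, 10.56 kHz, 20.22 kHz}.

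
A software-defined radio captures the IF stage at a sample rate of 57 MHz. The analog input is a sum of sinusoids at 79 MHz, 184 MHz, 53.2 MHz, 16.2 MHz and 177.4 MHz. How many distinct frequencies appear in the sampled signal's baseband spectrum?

fs/2 = 28.5 MHz.
79 MHz mod fs = 22 MHz.
22 MHz ≤ fs/2 = 28.5 MHz, appears at 22 MHz.
184 MHz mod fs = 13 MHz.
13 MHz ≤ fs/2 = 28.5 MHz, appears at 13 MHz.
53.2 MHz > fs/2 = 28.5 MHz, folds to fs − 53.2 MHz = 3.8 MHz.
16.2 MHz ≤ fs/2 = 28.5 MHz, passes unchanged.
177.4 MHz mod fs = 6.4 MHz.
6.4 MHz ≤ fs/2 = 28.5 MHz, appears at 6.4 MHz.
Distinct values: {3.8 MHz, 6.4 MHz, 13 MHz, 16.2 MHz, 22 MHz} → 5.

5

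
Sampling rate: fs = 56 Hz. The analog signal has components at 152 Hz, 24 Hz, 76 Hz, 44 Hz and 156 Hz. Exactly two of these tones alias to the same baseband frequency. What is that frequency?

fs/2 = 28 Hz.
152 Hz mod fs = 40 Hz.
40 Hz > fs/2 = 28 Hz, folds to fs − 40 Hz = 16 Hz.
24 Hz ≤ fs/2 = 28 Hz, passes unchanged.
76 Hz mod fs = 20 Hz.
20 Hz ≤ fs/2 = 28 Hz, appears at 20 Hz.
44 Hz > fs/2 = 28 Hz, folds to fs − 44 Hz = 12 Hz.
156 Hz mod fs = 44 Hz.
44 Hz > fs/2 = 28 Hz, folds to fs − 44 Hz = 12 Hz.
44 Hz and 156 Hz both map to 12 Hz.

12 Hz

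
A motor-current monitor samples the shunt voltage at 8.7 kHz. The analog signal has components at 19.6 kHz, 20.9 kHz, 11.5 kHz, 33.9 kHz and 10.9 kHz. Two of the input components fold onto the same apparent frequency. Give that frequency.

fs/2 = 4.35 kHz.
19.6 kHz mod fs = 2.2 kHz.
2.2 kHz ≤ fs/2 = 4.35 kHz, appears at 2.2 kHz.
20.9 kHz mod fs = 3.5 kHz.
3.5 kHz ≤ fs/2 = 4.35 kHz, appears at 3.5 kHz.
11.5 kHz mod fs = 2.8 kHz.
2.8 kHz ≤ fs/2 = 4.35 kHz, appears at 2.8 kHz.
33.9 kHz mod fs = 7.8 kHz.
7.8 kHz > fs/2 = 4.35 kHz, folds to fs − 7.8 kHz = 0.9 kHz.
10.9 kHz mod fs = 2.2 kHz.
2.2 kHz ≤ fs/2 = 4.35 kHz, appears at 2.2 kHz.
10.9 kHz and 19.6 kHz both map to 2.2 kHz.

2.2 kHz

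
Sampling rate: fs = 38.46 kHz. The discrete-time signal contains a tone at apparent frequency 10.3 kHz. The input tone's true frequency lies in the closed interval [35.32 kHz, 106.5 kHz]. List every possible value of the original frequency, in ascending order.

48.76 kHz, 66.62 kHz, 87.22 kHz, 105.08 kHz

Frequencies that alias to 10.3 kHz are k·fs ± 10.3 kHz for integer k ≥ 0.
k=0: 10.3 kHz.
k=1: 28.16 kHz, 48.76 kHz.
k=2: 66.62 kHz, 87.22 kHz.
k=3: 105.08 kHz, 125.68 kHz.
k=4: 143.54 kHz, 164.14 kHz.
Within [35.32 kHz, 106.5 kHz]: 48.76 kHz, 66.62 kHz, 87.22 kHz, 105.08 kHz.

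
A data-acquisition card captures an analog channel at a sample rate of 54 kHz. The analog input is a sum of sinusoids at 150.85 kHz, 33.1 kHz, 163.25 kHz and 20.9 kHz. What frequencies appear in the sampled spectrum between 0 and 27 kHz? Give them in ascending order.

fs/2 = 27 kHz.
150.85 kHz mod fs = 42.85 kHz.
42.85 kHz > fs/2 = 27 kHz, folds to fs − 42.85 kHz = 11.15 kHz.
33.1 kHz > fs/2 = 27 kHz, folds to fs − 33.1 kHz = 20.9 kHz.
163.25 kHz mod fs = 1.25 kHz.
1.25 kHz ≤ fs/2 = 27 kHz, appears at 1.25 kHz.
20.9 kHz ≤ fs/2 = 27 kHz, passes unchanged.
Distinct values: {1.25 kHz, 11.15 kHz, 20.9 kHz}.

1.25 kHz, 11.15 kHz, 20.9 kHz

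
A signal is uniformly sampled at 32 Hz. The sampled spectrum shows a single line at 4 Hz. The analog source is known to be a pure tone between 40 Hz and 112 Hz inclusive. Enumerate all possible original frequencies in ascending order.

60 Hz, 68 Hz, 92 Hz, 100 Hz

Frequencies that alias to 4 Hz are k·fs ± 4 Hz for integer k ≥ 0.
k=0: 4 Hz.
k=1: 28 Hz, 36 Hz.
k=2: 60 Hz, 68 Hz.
k=3: 92 Hz, 100 Hz.
k=4: 124 Hz, 132 Hz.
Within [40 Hz, 112 Hz]: 60 Hz, 68 Hz, 92 Hz, 100 Hz.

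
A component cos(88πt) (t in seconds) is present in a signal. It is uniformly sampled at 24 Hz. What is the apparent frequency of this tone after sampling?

ω = 88π rad/s → f = ω/(2π) = 44 Hz.
44 Hz mod fs = 20 Hz.
20 Hz > fs/2 = 12 Hz, folds to fs − 20 Hz = 4 Hz.

4 Hz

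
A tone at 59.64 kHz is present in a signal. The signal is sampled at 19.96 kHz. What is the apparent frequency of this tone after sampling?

0.24 kHz

59.64 kHz mod fs = 19.72 kHz.
19.72 kHz > fs/2 = 9.98 kHz, folds to fs − 19.72 kHz = 0.24 kHz.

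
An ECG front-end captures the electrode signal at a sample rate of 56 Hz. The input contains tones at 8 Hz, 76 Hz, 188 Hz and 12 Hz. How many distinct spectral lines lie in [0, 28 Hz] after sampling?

3

fs/2 = 28 Hz.
8 Hz ≤ fs/2 = 28 Hz, passes unchanged.
76 Hz mod fs = 20 Hz.
20 Hz ≤ fs/2 = 28 Hz, appears at 20 Hz.
188 Hz mod fs = 20 Hz.
20 Hz ≤ fs/2 = 28 Hz, appears at 20 Hz.
12 Hz ≤ fs/2 = 28 Hz, passes unchanged.
Distinct values: {8 Hz, 12 Hz, 20 Hz} → 3.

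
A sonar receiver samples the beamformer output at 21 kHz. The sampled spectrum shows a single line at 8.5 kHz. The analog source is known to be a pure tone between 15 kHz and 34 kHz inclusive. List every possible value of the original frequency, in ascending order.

29.5 kHz, 33.5 kHz

Frequencies that alias to 8.5 kHz are k·fs ± 8.5 kHz for integer k ≥ 0.
k=0: 8.5 kHz.
k=1: 12.5 kHz, 29.5 kHz.
k=2: 33.5 kHz, 50.5 kHz.
k=3: 54.5 kHz, 71.5 kHz.
Within [15 kHz, 34 kHz]: 29.5 kHz, 33.5 kHz.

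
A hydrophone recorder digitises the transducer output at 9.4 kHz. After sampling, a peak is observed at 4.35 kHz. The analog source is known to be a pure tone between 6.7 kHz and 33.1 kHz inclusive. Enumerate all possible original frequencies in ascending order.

13.75 kHz, 14.45 kHz, 23.15 kHz, 23.85 kHz, 32.55 kHz

Frequencies that alias to 4.35 kHz are k·fs ± 4.35 kHz for integer k ≥ 0.
k=0: 4.35 kHz.
k=1: 5.05 kHz, 13.75 kHz.
k=2: 14.45 kHz, 23.15 kHz.
k=3: 23.85 kHz, 32.55 kHz.
k=4: 33.25 kHz, 41.95 kHz.
Within [6.7 kHz, 33.1 kHz]: 13.75 kHz, 14.45 kHz, 23.15 kHz, 23.85 kHz, 32.55 kHz.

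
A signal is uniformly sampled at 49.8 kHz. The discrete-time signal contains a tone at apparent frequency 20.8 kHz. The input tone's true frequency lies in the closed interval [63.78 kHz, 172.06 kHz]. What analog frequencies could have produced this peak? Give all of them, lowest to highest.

Frequencies that alias to 20.8 kHz are k·fs ± 20.8 kHz for integer k ≥ 0.
k=0: 20.8 kHz.
k=1: 29 kHz, 70.6 kHz.
k=2: 78.8 kHz, 120.4 kHz.
k=3: 128.6 kHz, 170.2 kHz.
k=4: 178.4 kHz, 220 kHz.
Within [63.78 kHz, 172.06 kHz]: 70.6 kHz, 78.8 kHz, 120.4 kHz, 128.6 kHz, 170.2 kHz.

70.6 kHz, 78.8 kHz, 120.4 kHz, 128.6 kHz, 170.2 kHz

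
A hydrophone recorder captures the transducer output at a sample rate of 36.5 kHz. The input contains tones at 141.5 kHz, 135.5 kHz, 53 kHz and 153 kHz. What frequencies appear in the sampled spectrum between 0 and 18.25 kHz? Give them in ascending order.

fs/2 = 18.25 kHz.
141.5 kHz mod fs = 32 kHz.
32 kHz > fs/2 = 18.25 kHz, folds to fs − 32 kHz = 4.5 kHz.
135.5 kHz mod fs = 26 kHz.
26 kHz > fs/2 = 18.25 kHz, folds to fs − 26 kHz = 10.5 kHz.
53 kHz mod fs = 16.5 kHz.
16.5 kHz ≤ fs/2 = 18.25 kHz, appears at 16.5 kHz.
153 kHz mod fs = 7 kHz.
7 kHz ≤ fs/2 = 18.25 kHz, appears at 7 kHz.
Distinct values: {4.5 kHz, 7 kHz, 10.5 kHz, 16.5 kHz}.

4.5 kHz, 7 kHz, 10.5 kHz, 16.5 kHz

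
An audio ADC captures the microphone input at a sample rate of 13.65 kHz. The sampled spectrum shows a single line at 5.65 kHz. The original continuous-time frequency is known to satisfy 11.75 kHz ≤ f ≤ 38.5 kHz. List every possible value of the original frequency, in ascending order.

Frequencies that alias to 5.65 kHz are k·fs ± 5.65 kHz for integer k ≥ 0.
k=0: 5.65 kHz.
k=1: 8 kHz, 19.3 kHz.
k=2: 21.65 kHz, 32.95 kHz.
k=3: 35.3 kHz, 46.6 kHz.
k=4: 48.95 kHz, 60.25 kHz.
Within [11.75 kHz, 38.5 kHz]: 19.3 kHz, 21.65 kHz, 32.95 kHz, 35.3 kHz.

19.3 kHz, 21.65 kHz, 32.95 kHz, 35.3 kHz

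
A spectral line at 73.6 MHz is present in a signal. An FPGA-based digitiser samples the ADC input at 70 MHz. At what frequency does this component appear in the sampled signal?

73.6 MHz mod fs = 3.6 MHz.
3.6 MHz ≤ fs/2 = 35 MHz, appears at 3.6 MHz.

3.6 MHz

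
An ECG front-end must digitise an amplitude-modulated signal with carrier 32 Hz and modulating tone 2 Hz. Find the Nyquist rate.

AM sidebands sit at fc ± fm = 30 Hz and 34 Hz.
Highest-frequency component: 34 Hz.
Nyquist rate = 2 × 34 Hz = 68 Hz.

68 Hz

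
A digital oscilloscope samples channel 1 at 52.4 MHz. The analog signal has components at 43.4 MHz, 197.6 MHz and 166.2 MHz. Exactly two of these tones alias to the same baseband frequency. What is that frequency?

fs/2 = 26.2 MHz.
43.4 MHz > fs/2 = 26.2 MHz, folds to fs − 43.4 MHz = 9 MHz.
197.6 MHz mod fs = 40.4 MHz.
40.4 MHz > fs/2 = 26.2 MHz, folds to fs − 40.4 MHz = 12 MHz.
166.2 MHz mod fs = 9 MHz.
9 MHz ≤ fs/2 = 26.2 MHz, appears at 9 MHz.
43.4 MHz and 166.2 MHz both map to 9 MHz.

9 MHz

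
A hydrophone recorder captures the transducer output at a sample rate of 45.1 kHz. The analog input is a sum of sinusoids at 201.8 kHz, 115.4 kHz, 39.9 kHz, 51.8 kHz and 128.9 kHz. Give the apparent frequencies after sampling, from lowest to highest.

5.2 kHz, 6.4 kHz, 6.7 kHz, 19.9 kHz, 21.4 kHz

fs/2 = 22.55 kHz.
201.8 kHz mod fs = 21.4 kHz.
21.4 kHz ≤ fs/2 = 22.55 kHz, appears at 21.4 kHz.
115.4 kHz mod fs = 25.2 kHz.
25.2 kHz > fs/2 = 22.55 kHz, folds to fs − 25.2 kHz = 19.9 kHz.
39.9 kHz > fs/2 = 22.55 kHz, folds to fs − 39.9 kHz = 5.2 kHz.
51.8 kHz mod fs = 6.7 kHz.
6.7 kHz ≤ fs/2 = 22.55 kHz, appears at 6.7 kHz.
128.9 kHz mod fs = 38.7 kHz.
38.7 kHz > fs/2 = 22.55 kHz, folds to fs − 38.7 kHz = 6.4 kHz.
Distinct values: {5.2 kHz, 6.4 kHz, 6.7 kHz, 19.9 kHz, 21.4 kHz}.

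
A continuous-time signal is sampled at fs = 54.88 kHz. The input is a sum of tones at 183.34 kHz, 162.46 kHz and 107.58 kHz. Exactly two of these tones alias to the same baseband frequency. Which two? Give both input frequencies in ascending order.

107.58 kHz, 162.46 kHz

fs/2 = 27.44 kHz.
183.34 kHz mod fs = 18.7 kHz.
18.7 kHz ≤ fs/2 = 27.44 kHz, appears at 18.7 kHz.
162.46 kHz mod fs = 52.7 kHz.
52.7 kHz > fs/2 = 27.44 kHz, folds to fs − 52.7 kHz = 2.18 kHz.
107.58 kHz mod fs = 52.7 kHz.
52.7 kHz > fs/2 = 27.44 kHz, folds to fs − 52.7 kHz = 2.18 kHz.
107.58 kHz and 162.46 kHz both map to 2.18 kHz.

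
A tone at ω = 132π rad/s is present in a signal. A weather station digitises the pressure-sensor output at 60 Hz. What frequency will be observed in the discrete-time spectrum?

ω = 132π rad/s → f = ω/(2π) = 66 Hz.
66 Hz mod fs = 6 Hz.
6 Hz ≤ fs/2 = 30 Hz, appears at 6 Hz.

6 Hz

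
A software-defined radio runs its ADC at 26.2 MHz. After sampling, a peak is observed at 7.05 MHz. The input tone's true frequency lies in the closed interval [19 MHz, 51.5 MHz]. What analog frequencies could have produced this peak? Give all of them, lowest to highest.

Frequencies that alias to 7.05 MHz are k·fs ± 7.05 MHz for integer k ≥ 0.
k=0: 7.05 MHz.
k=1: 19.15 MHz, 33.25 MHz.
k=2: 45.35 MHz, 59.45 MHz.
k=3: 71.55 MHz, 85.65 MHz.
Within [19 MHz, 51.5 MHz]: 19.15 MHz, 33.25 MHz, 45.35 MHz.

19.15 MHz, 33.25 MHz, 45.35 MHz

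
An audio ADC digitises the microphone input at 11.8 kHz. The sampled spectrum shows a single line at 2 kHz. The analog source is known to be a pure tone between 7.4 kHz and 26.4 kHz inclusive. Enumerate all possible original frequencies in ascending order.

Frequencies that alias to 2 kHz are k·fs ± 2 kHz for integer k ≥ 0.
k=0: 2 kHz.
k=1: 9.8 kHz, 13.8 kHz.
k=2: 21.6 kHz, 25.6 kHz.
k=3: 33.4 kHz, 37.4 kHz.
Within [7.4 kHz, 26.4 kHz]: 9.8 kHz, 13.8 kHz, 21.6 kHz, 25.6 kHz.

9.8 kHz, 13.8 kHz, 21.6 kHz, 25.6 kHz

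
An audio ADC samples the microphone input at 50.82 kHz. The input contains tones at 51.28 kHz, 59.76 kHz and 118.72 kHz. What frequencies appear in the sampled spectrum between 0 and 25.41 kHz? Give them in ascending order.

0.46 kHz, 8.94 kHz, 17.08 kHz

fs/2 = 25.41 kHz.
51.28 kHz mod fs = 0.46 kHz.
0.46 kHz ≤ fs/2 = 25.41 kHz, appears at 0.46 kHz.
59.76 kHz mod fs = 8.94 kHz.
8.94 kHz ≤ fs/2 = 25.41 kHz, appears at 8.94 kHz.
118.72 kHz mod fs = 17.08 kHz.
17.08 kHz ≤ fs/2 = 25.41 kHz, appears at 17.08 kHz.
Distinct values: {0.46 kHz, 8.94 kHz, 17.08 kHz}.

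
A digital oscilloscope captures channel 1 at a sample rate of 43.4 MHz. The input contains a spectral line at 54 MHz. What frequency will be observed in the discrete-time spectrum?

54 MHz mod fs = 10.6 MHz.
10.6 MHz ≤ fs/2 = 21.7 MHz, appears at 10.6 MHz.

10.6 MHz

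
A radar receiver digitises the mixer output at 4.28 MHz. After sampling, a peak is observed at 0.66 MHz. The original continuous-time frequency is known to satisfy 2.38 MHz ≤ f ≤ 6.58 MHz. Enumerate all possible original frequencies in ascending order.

3.62 MHz, 4.94 MHz

Frequencies that alias to 0.66 MHz are k·fs ± 0.66 MHz for integer k ≥ 0.
k=0: 0.66 MHz.
k=1: 3.62 MHz, 4.94 MHz.
k=2: 7.9 MHz, 9.22 MHz.
Within [2.38 MHz, 6.58 MHz]: 3.62 MHz, 4.94 MHz.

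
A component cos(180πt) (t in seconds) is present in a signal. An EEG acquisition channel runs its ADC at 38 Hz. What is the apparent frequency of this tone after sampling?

ω = 180π rad/s → f = ω/(2π) = 90 Hz.
90 Hz mod fs = 14 Hz.
14 Hz ≤ fs/2 = 19 Hz, appears at 14 Hz.

14 Hz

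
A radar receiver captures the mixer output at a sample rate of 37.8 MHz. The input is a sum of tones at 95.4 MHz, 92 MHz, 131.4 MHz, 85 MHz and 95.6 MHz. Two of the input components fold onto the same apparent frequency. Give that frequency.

fs/2 = 18.9 MHz.
95.4 MHz mod fs = 19.8 MHz.
19.8 MHz > fs/2 = 18.9 MHz, folds to fs − 19.8 MHz = 18 MHz.
92 MHz mod fs = 16.4 MHz.
16.4 MHz ≤ fs/2 = 18.9 MHz, appears at 16.4 MHz.
131.4 MHz mod fs = 18 MHz.
18 MHz ≤ fs/2 = 18.9 MHz, appears at 18 MHz.
85 MHz mod fs = 9.4 MHz.
9.4 MHz ≤ fs/2 = 18.9 MHz, appears at 9.4 MHz.
95.6 MHz mod fs = 20 MHz.
20 MHz > fs/2 = 18.9 MHz, folds to fs − 20 MHz = 17.8 MHz.
95.4 MHz and 131.4 MHz both map to 18 MHz.

18 MHz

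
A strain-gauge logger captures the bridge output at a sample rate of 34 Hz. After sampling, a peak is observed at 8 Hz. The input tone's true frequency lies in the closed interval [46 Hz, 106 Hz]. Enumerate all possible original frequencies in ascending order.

Frequencies that alias to 8 Hz are k·fs ± 8 Hz for integer k ≥ 0.
k=0: 8 Hz.
k=1: 26 Hz, 42 Hz.
k=2: 60 Hz, 76 Hz.
k=3: 94 Hz, 110 Hz.
k=4: 128 Hz, 144 Hz.
Within [46 Hz, 106 Hz]: 60 Hz, 76 Hz, 94 Hz.

60 Hz, 76 Hz, 94 Hz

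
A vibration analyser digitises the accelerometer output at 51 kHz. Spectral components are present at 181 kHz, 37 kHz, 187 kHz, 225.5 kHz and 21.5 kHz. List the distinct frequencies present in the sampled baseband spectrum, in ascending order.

14 kHz, 17 kHz, 21.5 kHz, 23 kHz

fs/2 = 25.5 kHz.
181 kHz mod fs = 28 kHz.
28 kHz > fs/2 = 25.5 kHz, folds to fs − 28 kHz = 23 kHz.
37 kHz > fs/2 = 25.5 kHz, folds to fs − 37 kHz = 14 kHz.
187 kHz mod fs = 34 kHz.
34 kHz > fs/2 = 25.5 kHz, folds to fs − 34 kHz = 17 kHz.
225.5 kHz mod fs = 21.5 kHz.
21.5 kHz ≤ fs/2 = 25.5 kHz, appears at 21.5 kHz.
21.5 kHz ≤ fs/2 = 25.5 kHz, passes unchanged.
Distinct values: {14 kHz, 17 kHz, 21.5 kHz, 23 kHz}.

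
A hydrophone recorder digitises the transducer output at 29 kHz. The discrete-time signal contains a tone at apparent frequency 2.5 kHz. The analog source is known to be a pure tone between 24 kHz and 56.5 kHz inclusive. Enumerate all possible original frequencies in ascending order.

26.5 kHz, 31.5 kHz, 55.5 kHz

Frequencies that alias to 2.5 kHz are k·fs ± 2.5 kHz for integer k ≥ 0.
k=0: 2.5 kHz.
k=1: 26.5 kHz, 31.5 kHz.
k=2: 55.5 kHz, 60.5 kHz.
k=3: 84.5 kHz, 89.5 kHz.
Within [24 kHz, 56.5 kHz]: 26.5 kHz, 31.5 kHz, 55.5 kHz.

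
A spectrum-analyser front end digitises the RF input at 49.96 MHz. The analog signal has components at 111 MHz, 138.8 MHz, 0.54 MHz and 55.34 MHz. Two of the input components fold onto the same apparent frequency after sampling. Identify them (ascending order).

fs/2 = 24.98 MHz.
111 MHz mod fs = 11.08 MHz.
11.08 MHz ≤ fs/2 = 24.98 MHz, appears at 11.08 MHz.
138.8 MHz mod fs = 38.88 MHz.
38.88 MHz > fs/2 = 24.98 MHz, folds to fs − 38.88 MHz = 11.08 MHz.
0.54 MHz ≤ fs/2 = 24.98 MHz, passes unchanged.
55.34 MHz mod fs = 5.38 MHz.
5.38 MHz ≤ fs/2 = 24.98 MHz, appears at 5.38 MHz.
111 MHz and 138.8 MHz both map to 11.08 MHz.

111 MHz, 138.8 MHz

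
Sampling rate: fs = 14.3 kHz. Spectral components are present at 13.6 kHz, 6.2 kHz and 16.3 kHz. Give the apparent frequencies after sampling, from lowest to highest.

0.7 kHz, 2 kHz, 6.2 kHz

fs/2 = 7.15 kHz.
13.6 kHz > fs/2 = 7.15 kHz, folds to fs − 13.6 kHz = 0.7 kHz.
6.2 kHz ≤ fs/2 = 7.15 kHz, passes unchanged.
16.3 kHz mod fs = 2 kHz.
2 kHz ≤ fs/2 = 7.15 kHz, appears at 2 kHz.
Distinct values: {0.7 kHz, 2 kHz, 6.2 kHz}.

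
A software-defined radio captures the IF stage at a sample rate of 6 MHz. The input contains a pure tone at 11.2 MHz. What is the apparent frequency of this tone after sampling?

11.2 MHz mod fs = 5.2 MHz.
5.2 MHz > fs/2 = 3 MHz, folds to fs − 5.2 MHz = 0.8 MHz.

0.8 MHz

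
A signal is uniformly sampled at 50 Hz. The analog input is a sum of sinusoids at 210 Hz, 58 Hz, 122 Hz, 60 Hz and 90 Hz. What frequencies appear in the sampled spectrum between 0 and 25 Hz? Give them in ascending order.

fs/2 = 25 Hz.
210 Hz mod fs = 10 Hz.
10 Hz ≤ fs/2 = 25 Hz, appears at 10 Hz.
58 Hz mod fs = 8 Hz.
8 Hz ≤ fs/2 = 25 Hz, appears at 8 Hz.
122 Hz mod fs = 22 Hz.
22 Hz ≤ fs/2 = 25 Hz, appears at 22 Hz.
60 Hz mod fs = 10 Hz.
10 Hz ≤ fs/2 = 25 Hz, appears at 10 Hz.
90 Hz mod fs = 40 Hz.
40 Hz > fs/2 = 25 Hz, folds to fs − 40 Hz = 10 Hz.
Distinct values: {8 Hz, 10 Hz, 22 Hz}.

8 Hz, 10 Hz, 22 Hz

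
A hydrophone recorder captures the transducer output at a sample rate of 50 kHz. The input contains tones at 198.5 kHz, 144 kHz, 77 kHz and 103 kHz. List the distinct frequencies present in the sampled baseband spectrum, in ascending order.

fs/2 = 25 kHz.
198.5 kHz mod fs = 48.5 kHz.
48.5 kHz > fs/2 = 25 kHz, folds to fs − 48.5 kHz = 1.5 kHz.
144 kHz mod fs = 44 kHz.
44 kHz > fs/2 = 25 kHz, folds to fs − 44 kHz = 6 kHz.
77 kHz mod fs = 27 kHz.
27 kHz > fs/2 = 25 kHz, folds to fs − 27 kHz = 23 kHz.
103 kHz mod fs = 3 kHz.
3 kHz ≤ fs/2 = 25 kHz, appears at 3 kHz.
Distinct values: {1.5 kHz, 3 kHz, 6 kHz, 23 kHz}.

1.5 kHz, 3 kHz, 6 kHz, 23 kHz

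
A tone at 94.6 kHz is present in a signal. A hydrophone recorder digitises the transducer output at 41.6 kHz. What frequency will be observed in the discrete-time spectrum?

94.6 kHz mod fs = 11.4 kHz.
11.4 kHz ≤ fs/2 = 20.8 kHz, appears at 11.4 kHz.

11.4 kHz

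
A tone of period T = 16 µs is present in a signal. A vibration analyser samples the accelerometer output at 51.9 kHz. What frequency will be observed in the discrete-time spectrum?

10.6 kHz

T = 16 µs → f = 1/T = 62.5 kHz.
62.5 kHz mod fs = 10.6 kHz.
10.6 kHz ≤ fs/2 = 25.95 kHz, appears at 10.6 kHz.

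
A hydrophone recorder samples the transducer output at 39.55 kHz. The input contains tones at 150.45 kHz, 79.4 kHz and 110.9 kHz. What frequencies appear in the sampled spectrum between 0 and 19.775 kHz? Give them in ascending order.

0.3 kHz, 7.75 kHz

fs/2 = 19.775 kHz.
150.45 kHz mod fs = 31.8 kHz.
31.8 kHz > fs/2 = 19.775 kHz, folds to fs − 31.8 kHz = 7.75 kHz.
79.4 kHz mod fs = 0.3 kHz.
0.3 kHz ≤ fs/2 = 19.775 kHz, appears at 0.3 kHz.
110.9 kHz mod fs = 31.8 kHz.
31.8 kHz > fs/2 = 19.775 kHz, folds to fs − 31.8 kHz = 7.75 kHz.
Distinct values: {0.3 kHz, 7.75 kHz}.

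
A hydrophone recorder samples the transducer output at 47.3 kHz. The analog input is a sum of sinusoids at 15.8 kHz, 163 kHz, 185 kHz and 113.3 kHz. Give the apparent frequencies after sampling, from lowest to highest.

4.2 kHz, 15.8 kHz, 18.7 kHz, 21.1 kHz

fs/2 = 23.65 kHz.
15.8 kHz ≤ fs/2 = 23.65 kHz, passes unchanged.
163 kHz mod fs = 21.1 kHz.
21.1 kHz ≤ fs/2 = 23.65 kHz, appears at 21.1 kHz.
185 kHz mod fs = 43.1 kHz.
43.1 kHz > fs/2 = 23.65 kHz, folds to fs − 43.1 kHz = 4.2 kHz.
113.3 kHz mod fs = 18.7 kHz.
18.7 kHz ≤ fs/2 = 23.65 kHz, appears at 18.7 kHz.
Distinct values: {4.2 kHz, 15.8 kHz, 18.7 kHz, 21.1 kHz}.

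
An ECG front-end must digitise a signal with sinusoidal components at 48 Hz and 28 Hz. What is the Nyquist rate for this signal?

96 Hz

Highest-frequency component: 48 Hz.
Nyquist rate = 2 × 48 Hz = 96 Hz.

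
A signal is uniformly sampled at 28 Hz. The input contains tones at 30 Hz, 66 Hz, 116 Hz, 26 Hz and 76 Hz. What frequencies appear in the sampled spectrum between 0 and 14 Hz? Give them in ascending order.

2 Hz, 4 Hz, 8 Hz, 10 Hz

fs/2 = 14 Hz.
30 Hz mod fs = 2 Hz.
2 Hz ≤ fs/2 = 14 Hz, appears at 2 Hz.
66 Hz mod fs = 10 Hz.
10 Hz ≤ fs/2 = 14 Hz, appears at 10 Hz.
116 Hz mod fs = 4 Hz.
4 Hz ≤ fs/2 = 14 Hz, appears at 4 Hz.
26 Hz > fs/2 = 14 Hz, folds to fs − 26 Hz = 2 Hz.
76 Hz mod fs = 20 Hz.
20 Hz > fs/2 = 14 Hz, folds to fs − 20 Hz = 8 Hz.
Distinct values: {2 Hz, 4 Hz, 8 Hz, 10 Hz}.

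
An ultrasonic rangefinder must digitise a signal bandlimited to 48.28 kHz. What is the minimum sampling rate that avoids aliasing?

96.56 kHz

Nyquist rate = 2 × 48.28 kHz = 96.56 kHz.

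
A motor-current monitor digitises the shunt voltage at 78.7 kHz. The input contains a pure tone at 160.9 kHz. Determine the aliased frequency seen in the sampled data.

3.5 kHz

160.9 kHz mod fs = 3.5 kHz.
3.5 kHz ≤ fs/2 = 39.35 kHz, appears at 3.5 kHz.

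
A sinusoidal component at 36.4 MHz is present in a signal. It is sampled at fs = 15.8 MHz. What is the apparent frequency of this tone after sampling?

36.4 MHz mod fs = 4.8 MHz.
4.8 MHz ≤ fs/2 = 7.9 MHz, appears at 4.8 MHz.

4.8 MHz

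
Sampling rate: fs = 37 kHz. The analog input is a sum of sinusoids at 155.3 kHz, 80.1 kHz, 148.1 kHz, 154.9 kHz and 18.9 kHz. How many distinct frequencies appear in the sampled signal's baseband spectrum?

fs/2 = 18.5 kHz.
155.3 kHz mod fs = 7.3 kHz.
7.3 kHz ≤ fs/2 = 18.5 kHz, appears at 7.3 kHz.
80.1 kHz mod fs = 6.1 kHz.
6.1 kHz ≤ fs/2 = 18.5 kHz, appears at 6.1 kHz.
148.1 kHz mod fs = 0.1 kHz.
0.1 kHz ≤ fs/2 = 18.5 kHz, appears at 0.1 kHz.
154.9 kHz mod fs = 6.9 kHz.
6.9 kHz ≤ fs/2 = 18.5 kHz, appears at 6.9 kHz.
18.9 kHz > fs/2 = 18.5 kHz, folds to fs − 18.9 kHz = 18.1 kHz.
Distinct values: {0.1 kHz, 6.1 kHz, 6.9 kHz, 7.3 kHz, 18.1 kHz} → 5.

5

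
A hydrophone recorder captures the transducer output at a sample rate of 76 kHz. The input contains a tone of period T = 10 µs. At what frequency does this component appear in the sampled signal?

T = 10 µs → f = 1/T = 100 kHz.
100 kHz mod fs = 24 kHz.
24 kHz ≤ fs/2 = 38 kHz, appears at 24 kHz.

24 kHz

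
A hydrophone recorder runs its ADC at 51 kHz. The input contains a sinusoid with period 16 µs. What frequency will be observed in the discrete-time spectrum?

T = 16 µs → f = 1/T = 62.5 kHz.
62.5 kHz mod fs = 11.5 kHz.
11.5 kHz ≤ fs/2 = 25.5 kHz, appears at 11.5 kHz.

11.5 kHz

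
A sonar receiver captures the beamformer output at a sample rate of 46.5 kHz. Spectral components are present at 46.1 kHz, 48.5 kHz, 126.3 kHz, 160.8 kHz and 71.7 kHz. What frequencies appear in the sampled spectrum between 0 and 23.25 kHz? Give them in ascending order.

0.4 kHz, 2 kHz, 13.2 kHz, 21.3 kHz

fs/2 = 23.25 kHz.
46.1 kHz > fs/2 = 23.25 kHz, folds to fs − 46.1 kHz = 0.4 kHz.
48.5 kHz mod fs = 2 kHz.
2 kHz ≤ fs/2 = 23.25 kHz, appears at 2 kHz.
126.3 kHz mod fs = 33.3 kHz.
33.3 kHz > fs/2 = 23.25 kHz, folds to fs − 33.3 kHz = 13.2 kHz.
160.8 kHz mod fs = 21.3 kHz.
21.3 kHz ≤ fs/2 = 23.25 kHz, appears at 21.3 kHz.
71.7 kHz mod fs = 25.2 kHz.
25.2 kHz > fs/2 = 23.25 kHz, folds to fs − 25.2 kHz = 21.3 kHz.
Distinct values: {0.4 kHz, 2 kHz, 13.2 kHz, 21.3 kHz}.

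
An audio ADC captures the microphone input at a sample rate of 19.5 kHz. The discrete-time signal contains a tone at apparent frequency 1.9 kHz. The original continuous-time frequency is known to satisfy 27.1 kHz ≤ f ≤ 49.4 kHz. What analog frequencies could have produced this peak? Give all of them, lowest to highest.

37.1 kHz, 40.9 kHz

Frequencies that alias to 1.9 kHz are k·fs ± 1.9 kHz for integer k ≥ 0.
k=0: 1.9 kHz.
k=1: 17.6 kHz, 21.4 kHz.
k=2: 37.1 kHz, 40.9 kHz.
k=3: 56.6 kHz, 60.4 kHz.
Within [27.1 kHz, 49.4 kHz]: 37.1 kHz, 40.9 kHz.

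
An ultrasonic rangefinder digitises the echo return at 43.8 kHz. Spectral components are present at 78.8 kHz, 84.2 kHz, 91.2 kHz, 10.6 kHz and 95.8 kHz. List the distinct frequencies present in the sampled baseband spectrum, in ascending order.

fs/2 = 21.9 kHz.
78.8 kHz mod fs = 35 kHz.
35 kHz > fs/2 = 21.9 kHz, folds to fs − 35 kHz = 8.8 kHz.
84.2 kHz mod fs = 40.4 kHz.
40.4 kHz > fs/2 = 21.9 kHz, folds to fs − 40.4 kHz = 3.4 kHz.
91.2 kHz mod fs = 3.6 kHz.
3.6 kHz ≤ fs/2 = 21.9 kHz, appears at 3.6 kHz.
10.6 kHz ≤ fs/2 = 21.9 kHz, passes unchanged.
95.8 kHz mod fs = 8.2 kHz.
8.2 kHz ≤ fs/2 = 21.9 kHz, appears at 8.2 kHz.
Distinct values: {3.4 kHz, 3.6 kHz, 8.2 kHz, 8.8 kHz, 10.6 kHz}.

3.4 kHz, 3.6 kHz, 8.2 kHz, 8.8 kHz, 10.6 kHz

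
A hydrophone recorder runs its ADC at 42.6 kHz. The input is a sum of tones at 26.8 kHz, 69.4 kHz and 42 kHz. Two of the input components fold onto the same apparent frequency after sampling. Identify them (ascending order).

fs/2 = 21.3 kHz.
26.8 kHz > fs/2 = 21.3 kHz, folds to fs − 26.8 kHz = 15.8 kHz.
69.4 kHz mod fs = 26.8 kHz.
26.8 kHz > fs/2 = 21.3 kHz, folds to fs − 26.8 kHz = 15.8 kHz.
42 kHz > fs/2 = 21.3 kHz, folds to fs − 42 kHz = 0.6 kHz.
26.8 kHz and 69.4 kHz both map to 15.8 kHz.

26.8 kHz, 69.4 kHz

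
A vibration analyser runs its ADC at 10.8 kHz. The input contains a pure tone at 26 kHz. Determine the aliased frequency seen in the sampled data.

26 kHz mod fs = 4.4 kHz.
4.4 kHz ≤ fs/2 = 5.4 kHz, appears at 4.4 kHz.

4.4 kHz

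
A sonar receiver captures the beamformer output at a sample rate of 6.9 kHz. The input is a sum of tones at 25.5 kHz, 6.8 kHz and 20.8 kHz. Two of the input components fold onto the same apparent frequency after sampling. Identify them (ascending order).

fs/2 = 3.45 kHz.
25.5 kHz mod fs = 4.8 kHz.
4.8 kHz > fs/2 = 3.45 kHz, folds to fs − 4.8 kHz = 2.1 kHz.
6.8 kHz > fs/2 = 3.45 kHz, folds to fs − 6.8 kHz = 0.1 kHz.
20.8 kHz mod fs = 0.1 kHz.
0.1 kHz ≤ fs/2 = 3.45 kHz, appears at 0.1 kHz.
6.8 kHz and 20.8 kHz both map to 0.1 kHz.

6.8 kHz, 20.8 kHz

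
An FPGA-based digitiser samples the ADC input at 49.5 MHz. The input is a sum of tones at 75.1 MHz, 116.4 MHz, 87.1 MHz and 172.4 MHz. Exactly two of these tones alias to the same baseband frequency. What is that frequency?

fs/2 = 24.75 MHz.
75.1 MHz mod fs = 25.6 MHz.
25.6 MHz > fs/2 = 24.75 MHz, folds to fs − 25.6 MHz = 23.9 MHz.
116.4 MHz mod fs = 17.4 MHz.
17.4 MHz ≤ fs/2 = 24.75 MHz, appears at 17.4 MHz.
87.1 MHz mod fs = 37.6 MHz.
37.6 MHz > fs/2 = 24.75 MHz, folds to fs − 37.6 MHz = 11.9 MHz.
172.4 MHz mod fs = 23.9 MHz.
23.9 MHz ≤ fs/2 = 24.75 MHz, appears at 23.9 MHz.
75.1 MHz and 172.4 MHz both map to 23.9 MHz.

23.9 MHz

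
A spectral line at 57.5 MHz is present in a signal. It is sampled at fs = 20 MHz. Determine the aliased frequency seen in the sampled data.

57.5 MHz mod fs = 17.5 MHz.
17.5 MHz > fs/2 = 10 MHz, folds to fs − 17.5 MHz = 2.5 MHz.

2.5 MHz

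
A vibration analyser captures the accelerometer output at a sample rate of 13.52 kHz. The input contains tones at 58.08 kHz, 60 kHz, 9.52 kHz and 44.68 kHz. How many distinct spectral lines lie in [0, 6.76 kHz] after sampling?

3

fs/2 = 6.76 kHz.
58.08 kHz mod fs = 4 kHz.
4 kHz ≤ fs/2 = 6.76 kHz, appears at 4 kHz.
60 kHz mod fs = 5.92 kHz.
5.92 kHz ≤ fs/2 = 6.76 kHz, appears at 5.92 kHz.
9.52 kHz > fs/2 = 6.76 kHz, folds to fs − 9.52 kHz = 4 kHz.
44.68 kHz mod fs = 4.12 kHz.
4.12 kHz ≤ fs/2 = 6.76 kHz, appears at 4.12 kHz.
Distinct values: {4 kHz, 4.12 kHz, 5.92 kHz} → 3.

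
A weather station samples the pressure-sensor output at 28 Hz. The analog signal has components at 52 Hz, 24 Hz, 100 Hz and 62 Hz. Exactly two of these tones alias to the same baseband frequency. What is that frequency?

4 Hz

fs/2 = 14 Hz.
52 Hz mod fs = 24 Hz.
24 Hz > fs/2 = 14 Hz, folds to fs − 24 Hz = 4 Hz.
24 Hz > fs/2 = 14 Hz, folds to fs − 24 Hz = 4 Hz.
100 Hz mod fs = 16 Hz.
16 Hz > fs/2 = 14 Hz, folds to fs − 16 Hz = 12 Hz.
62 Hz mod fs = 6 Hz.
6 Hz ≤ fs/2 = 14 Hz, appears at 6 Hz.
24 Hz and 52 Hz both map to 4 Hz.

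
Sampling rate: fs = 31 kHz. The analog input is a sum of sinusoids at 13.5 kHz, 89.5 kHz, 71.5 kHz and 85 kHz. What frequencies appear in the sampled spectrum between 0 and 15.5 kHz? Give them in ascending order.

fs/2 = 15.5 kHz.
13.5 kHz ≤ fs/2 = 15.5 kHz, passes unchanged.
89.5 kHz mod fs = 27.5 kHz.
27.5 kHz > fs/2 = 15.5 kHz, folds to fs − 27.5 kHz = 3.5 kHz.
71.5 kHz mod fs = 9.5 kHz.
9.5 kHz ≤ fs/2 = 15.5 kHz, appears at 9.5 kHz.
85 kHz mod fs = 23 kHz.
23 kHz > fs/2 = 15.5 kHz, folds to fs − 23 kHz = 8 kHz.
Distinct values: {3.5 kHz, 8 kHz, 9.5 kHz, 13.5 kHz}.

3.5 kHz, 8 kHz, 9.5 kHz, 13.5 kHz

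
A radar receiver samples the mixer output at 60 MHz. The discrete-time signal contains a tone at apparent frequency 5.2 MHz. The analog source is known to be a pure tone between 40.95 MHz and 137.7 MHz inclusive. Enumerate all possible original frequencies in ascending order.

Frequencies that alias to 5.2 MHz are k·fs ± 5.2 MHz for integer k ≥ 0.
k=0: 5.2 MHz.
k=1: 54.8 MHz, 65.2 MHz.
k=2: 114.8 MHz, 125.2 MHz.
k=3: 174.8 MHz, 185.2 MHz.
Within [40.95 MHz, 137.7 MHz]: 54.8 MHz, 65.2 MHz, 114.8 MHz, 125.2 MHz.

54.8 MHz, 65.2 MHz, 114.8 MHz, 125.2 MHz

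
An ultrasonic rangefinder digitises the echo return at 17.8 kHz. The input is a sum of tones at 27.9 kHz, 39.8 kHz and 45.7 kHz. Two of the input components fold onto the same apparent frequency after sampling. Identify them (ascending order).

fs/2 = 8.9 kHz.
27.9 kHz mod fs = 10.1 kHz.
10.1 kHz > fs/2 = 8.9 kHz, folds to fs − 10.1 kHz = 7.7 kHz.
39.8 kHz mod fs = 4.2 kHz.
4.2 kHz ≤ fs/2 = 8.9 kHz, appears at 4.2 kHz.
45.7 kHz mod fs = 10.1 kHz.
10.1 kHz > fs/2 = 8.9 kHz, folds to fs − 10.1 kHz = 7.7 kHz.
27.9 kHz and 45.7 kHz both map to 7.7 kHz.

27.9 kHz, 45.7 kHz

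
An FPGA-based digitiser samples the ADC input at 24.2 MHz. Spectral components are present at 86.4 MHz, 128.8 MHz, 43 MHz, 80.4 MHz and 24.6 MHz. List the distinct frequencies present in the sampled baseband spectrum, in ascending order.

fs/2 = 12.1 MHz.
86.4 MHz mod fs = 13.8 MHz.
13.8 MHz > fs/2 = 12.1 MHz, folds to fs − 13.8 MHz = 10.4 MHz.
128.8 MHz mod fs = 7.8 MHz.
7.8 MHz ≤ fs/2 = 12.1 MHz, appears at 7.8 MHz.
43 MHz mod fs = 18.8 MHz.
18.8 MHz > fs/2 = 12.1 MHz, folds to fs − 18.8 MHz = 5.4 MHz.
80.4 MHz mod fs = 7.8 MHz.
7.8 MHz ≤ fs/2 = 12.1 MHz, appears at 7.8 MHz.
24.6 MHz mod fs = 0.4 MHz.
0.4 MHz ≤ fs/2 = 12.1 MHz, appears at 0.4 MHz.
Distinct values: {0.4 MHz, 5.4 MHz, 7.8 MHz, 10.4 MHz}.

0.4 MHz, 5.4 MHz, 7.8 MHz, 10.4 MHz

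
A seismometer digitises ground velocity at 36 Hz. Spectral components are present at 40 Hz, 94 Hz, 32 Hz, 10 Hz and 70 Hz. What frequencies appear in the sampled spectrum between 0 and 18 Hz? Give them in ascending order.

fs/2 = 18 Hz.
40 Hz mod fs = 4 Hz.
4 Hz ≤ fs/2 = 18 Hz, appears at 4 Hz.
94 Hz mod fs = 22 Hz.
22 Hz > fs/2 = 18 Hz, folds to fs − 22 Hz = 14 Hz.
32 Hz > fs/2 = 18 Hz, folds to fs − 32 Hz = 4 Hz.
10 Hz ≤ fs/2 = 18 Hz, passes unchanged.
70 Hz mod fs = 34 Hz.
34 Hz > fs/2 = 18 Hz, folds to fs − 34 Hz = 2 Hz.
Distinct values: {2 Hz, 4 Hz, 10 Hz, 14 Hz}.

2 Hz, 4 Hz, 10 Hz, 14 Hz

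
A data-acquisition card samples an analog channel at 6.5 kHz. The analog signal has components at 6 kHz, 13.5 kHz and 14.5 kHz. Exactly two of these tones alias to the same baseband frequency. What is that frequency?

0.5 kHz

fs/2 = 3.25 kHz.
6 kHz > fs/2 = 3.25 kHz, folds to fs − 6 kHz = 0.5 kHz.
13.5 kHz mod fs = 0.5 kHz.
0.5 kHz ≤ fs/2 = 3.25 kHz, appears at 0.5 kHz.
14.5 kHz mod fs = 1.5 kHz.
1.5 kHz ≤ fs/2 = 3.25 kHz, appears at 1.5 kHz.
6 kHz and 13.5 kHz both map to 0.5 kHz.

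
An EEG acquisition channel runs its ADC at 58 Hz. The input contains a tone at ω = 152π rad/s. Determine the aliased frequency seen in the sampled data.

18 Hz

ω = 152π rad/s → f = ω/(2π) = 76 Hz.
76 Hz mod fs = 18 Hz.
18 Hz ≤ fs/2 = 29 Hz, appears at 18 Hz.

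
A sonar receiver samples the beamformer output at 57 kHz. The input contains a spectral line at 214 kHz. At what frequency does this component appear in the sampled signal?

214 kHz mod fs = 43 kHz.
43 kHz > fs/2 = 28.5 kHz, folds to fs − 43 kHz = 14 kHz.

14 kHz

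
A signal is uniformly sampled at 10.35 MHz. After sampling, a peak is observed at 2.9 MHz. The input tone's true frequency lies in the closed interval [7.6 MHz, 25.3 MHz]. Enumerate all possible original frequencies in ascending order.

Frequencies that alias to 2.9 MHz are k·fs ± 2.9 MHz for integer k ≥ 0.
k=0: 2.9 MHz.
k=1: 7.45 MHz, 13.25 MHz.
k=2: 17.8 MHz, 23.6 MHz.
k=3: 28.15 MHz, 33.95 MHz.
Within [7.6 MHz, 25.3 MHz]: 13.25 MHz, 17.8 MHz, 23.6 MHz.

13.25 MHz, 17.8 MHz, 23.6 MHz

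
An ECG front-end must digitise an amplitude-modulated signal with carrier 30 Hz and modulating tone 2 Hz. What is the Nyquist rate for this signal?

64 Hz

AM sidebands sit at fc ± fm = 28 Hz and 32 Hz.
Highest-frequency component: 32 Hz.
Nyquist rate = 2 × 32 Hz = 64 Hz.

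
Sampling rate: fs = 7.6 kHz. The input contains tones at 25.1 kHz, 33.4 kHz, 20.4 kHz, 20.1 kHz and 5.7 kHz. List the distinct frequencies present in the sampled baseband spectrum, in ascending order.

1.9 kHz, 2.3 kHz, 2.4 kHz, 2.7 kHz, 3 kHz

fs/2 = 3.8 kHz.
25.1 kHz mod fs = 2.3 kHz.
2.3 kHz ≤ fs/2 = 3.8 kHz, appears at 2.3 kHz.
33.4 kHz mod fs = 3 kHz.
3 kHz ≤ fs/2 = 3.8 kHz, appears at 3 kHz.
20.4 kHz mod fs = 5.2 kHz.
5.2 kHz > fs/2 = 3.8 kHz, folds to fs − 5.2 kHz = 2.4 kHz.
20.1 kHz mod fs = 4.9 kHz.
4.9 kHz > fs/2 = 3.8 kHz, folds to fs − 4.9 kHz = 2.7 kHz.
5.7 kHz > fs/2 = 3.8 kHz, folds to fs − 5.7 kHz = 1.9 kHz.
Distinct values: {1.9 kHz, 2.3 kHz, 2.4 kHz, 2.7 kHz, 3 kHz}.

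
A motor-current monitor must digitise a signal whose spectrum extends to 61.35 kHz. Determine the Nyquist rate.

122.7 kHz

Nyquist rate = 2 × 61.35 kHz = 122.7 kHz.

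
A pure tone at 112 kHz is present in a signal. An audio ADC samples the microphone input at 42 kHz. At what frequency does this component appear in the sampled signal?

14 kHz

112 kHz mod fs = 28 kHz.
28 kHz > fs/2 = 21 kHz, folds to fs − 28 kHz = 14 kHz.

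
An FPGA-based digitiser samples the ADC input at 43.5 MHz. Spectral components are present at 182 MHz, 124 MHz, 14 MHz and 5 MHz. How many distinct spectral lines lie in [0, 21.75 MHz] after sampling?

4

fs/2 = 21.75 MHz.
182 MHz mod fs = 8 MHz.
8 MHz ≤ fs/2 = 21.75 MHz, appears at 8 MHz.
124 MHz mod fs = 37 MHz.
37 MHz > fs/2 = 21.75 MHz, folds to fs − 37 MHz = 6.5 MHz.
14 MHz ≤ fs/2 = 21.75 MHz, passes unchanged.
5 MHz ≤ fs/2 = 21.75 MHz, passes unchanged.
Distinct values: {5 MHz, 6.5 MHz, 8 MHz, 14 MHz} → 4.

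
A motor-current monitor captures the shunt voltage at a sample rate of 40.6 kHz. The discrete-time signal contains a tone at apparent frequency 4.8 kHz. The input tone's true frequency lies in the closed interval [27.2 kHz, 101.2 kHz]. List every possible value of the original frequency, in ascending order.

Frequencies that alias to 4.8 kHz are k·fs ± 4.8 kHz for integer k ≥ 0.
k=0: 4.8 kHz.
k=1: 35.8 kHz, 45.4 kHz.
k=2: 76.4 kHz, 86 kHz.
k=3: 117 kHz, 126.6 kHz.
Within [27.2 kHz, 101.2 kHz]: 35.8 kHz, 45.4 kHz, 76.4 kHz, 86 kHz.

35.8 kHz, 45.4 kHz, 76.4 kHz, 86 kHz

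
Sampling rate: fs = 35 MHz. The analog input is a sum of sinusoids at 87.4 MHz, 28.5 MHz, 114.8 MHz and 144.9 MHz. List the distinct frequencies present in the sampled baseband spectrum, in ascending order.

fs/2 = 17.5 MHz.
87.4 MHz mod fs = 17.4 MHz.
17.4 MHz ≤ fs/2 = 17.5 MHz, appears at 17.4 MHz.
28.5 MHz > fs/2 = 17.5 MHz, folds to fs − 28.5 MHz = 6.5 MHz.
114.8 MHz mod fs = 9.8 MHz.
9.8 MHz ≤ fs/2 = 17.5 MHz, appears at 9.8 MHz.
144.9 MHz mod fs = 4.9 MHz.
4.9 MHz ≤ fs/2 = 17.5 MHz, appears at 4.9 MHz.
Distinct values: {4.9 MHz, 6.5 MHz, 9.8 MHz, 17.4 MHz}.

4.9 MHz, 6.5 MHz, 9.8 MHz, 17.4 MHz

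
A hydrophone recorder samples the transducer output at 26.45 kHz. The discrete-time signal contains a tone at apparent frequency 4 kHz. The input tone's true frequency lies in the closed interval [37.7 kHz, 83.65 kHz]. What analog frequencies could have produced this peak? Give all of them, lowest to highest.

48.9 kHz, 56.9 kHz, 75.35 kHz, 83.35 kHz

Frequencies that alias to 4 kHz are k·fs ± 4 kHz for integer k ≥ 0.
k=0: 4 kHz.
k=1: 22.45 kHz, 30.45 kHz.
k=2: 48.9 kHz, 56.9 kHz.
k=3: 75.35 kHz, 83.35 kHz.
k=4: 101.8 kHz, 109.8 kHz.
Within [37.7 kHz, 83.65 kHz]: 48.9 kHz, 56.9 kHz, 75.35 kHz, 83.35 kHz.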